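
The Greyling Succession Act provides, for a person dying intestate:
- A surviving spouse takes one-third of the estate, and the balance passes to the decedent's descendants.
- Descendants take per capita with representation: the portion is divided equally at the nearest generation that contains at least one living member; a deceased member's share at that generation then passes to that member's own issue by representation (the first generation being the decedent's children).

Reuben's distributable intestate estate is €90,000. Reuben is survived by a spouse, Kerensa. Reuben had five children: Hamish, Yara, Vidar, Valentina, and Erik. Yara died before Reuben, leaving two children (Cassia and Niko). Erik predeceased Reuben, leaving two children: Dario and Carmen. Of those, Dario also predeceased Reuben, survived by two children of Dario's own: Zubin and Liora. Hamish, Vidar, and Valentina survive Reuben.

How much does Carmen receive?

Carmen receives €6,000.

Kerensa takes one-third of €90,000 = €30,000. The remaining €60,000 passes to the descendants.
The descendants' portion (€60,000) is divided into 5 shares of €12,000: Hamish, Vidar, and Valentina each take €12,000; Yara's €12,000 share passes to Yara's issue; Erik's €12,000 share passes to Erik's issue.
Yara's share (€12,000) is divided into 2 shares of €6,000: Cassia and Niko each take €6,000.
Erik's share (€12,000) is divided into 2 shares of €6,000: Carmen takes €6,000; Dario's €6,000 share passes to Dario's issue.
Dario's share (€6,000) is divided into 2 shares of €3,000: Zubin and Liora each take €3,000.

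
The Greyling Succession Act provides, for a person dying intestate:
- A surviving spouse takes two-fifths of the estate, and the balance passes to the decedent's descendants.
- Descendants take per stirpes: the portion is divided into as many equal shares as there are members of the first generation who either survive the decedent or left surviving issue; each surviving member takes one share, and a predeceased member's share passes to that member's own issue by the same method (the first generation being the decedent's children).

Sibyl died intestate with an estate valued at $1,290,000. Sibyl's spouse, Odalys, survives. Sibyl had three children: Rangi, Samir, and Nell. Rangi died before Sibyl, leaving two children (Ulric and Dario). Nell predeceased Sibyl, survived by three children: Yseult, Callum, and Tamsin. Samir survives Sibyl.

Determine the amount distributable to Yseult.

Odalys takes two-fifths of $1,290,000 = $516,000. The remaining $774,000 passes to the descendants.
The descendants' portion ($774,000) is divided into 3 shares of $258,000: Samir takes $258,000; Rangi's $258,000 share passes to Rangi's issue; Nell's $258,000 share passes to Nell's issue.
Rangi's share ($258,000) is divided into 2 shares of $129,000: Ulric and Dario each take $129,000.
Nell's share ($258,000) is divided into 3 shares of $86,000: Yseult, Callum, and Tamsin each take $86,000.

Yseult receives $86,000.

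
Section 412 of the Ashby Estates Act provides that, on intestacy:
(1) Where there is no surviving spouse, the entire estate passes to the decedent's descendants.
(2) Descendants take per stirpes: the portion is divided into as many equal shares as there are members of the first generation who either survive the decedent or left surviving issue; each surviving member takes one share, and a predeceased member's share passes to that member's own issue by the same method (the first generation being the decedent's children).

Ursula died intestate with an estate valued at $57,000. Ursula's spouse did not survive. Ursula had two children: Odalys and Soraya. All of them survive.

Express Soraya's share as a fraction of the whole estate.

Soraya receives 1/2 of the estate.

The entire $57,000 passes to the descendants.
That amount ($57,000) is divided into 2 shares of $28,500: Odalys and Soraya each take $28,500.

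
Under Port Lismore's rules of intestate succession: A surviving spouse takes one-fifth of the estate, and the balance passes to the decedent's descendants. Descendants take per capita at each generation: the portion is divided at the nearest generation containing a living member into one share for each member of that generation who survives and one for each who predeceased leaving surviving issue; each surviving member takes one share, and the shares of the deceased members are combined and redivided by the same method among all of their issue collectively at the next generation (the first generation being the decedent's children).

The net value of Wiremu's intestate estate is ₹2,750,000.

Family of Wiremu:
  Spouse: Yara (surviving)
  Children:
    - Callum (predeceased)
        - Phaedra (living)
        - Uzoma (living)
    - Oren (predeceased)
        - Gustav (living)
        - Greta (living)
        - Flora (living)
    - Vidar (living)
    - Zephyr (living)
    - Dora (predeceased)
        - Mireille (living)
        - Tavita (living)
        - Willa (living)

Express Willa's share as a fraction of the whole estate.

Willa receives 3/50 of the estate.

Yara takes one-fifth of ₹2,750,000 = ₹550,000. The remaining ₹2,200,000 passes to the descendants.
The descendants' portion (₹2,200,000) is divided at the children's generation into 5 shares of ₹440,000. Vidar and Zephyr each take ₹440,000. The 3 shares of the deceased (Callum, Oren, and Dora) are combined into a pool of ₹1,320,000.
That pool (₹1,320,000) is divided at the grandchildren's generation equally among Phaedra, Uzoma, Gustav, Greta, Flora, Mireille, Tavita, and Willa: ₹165,000 each.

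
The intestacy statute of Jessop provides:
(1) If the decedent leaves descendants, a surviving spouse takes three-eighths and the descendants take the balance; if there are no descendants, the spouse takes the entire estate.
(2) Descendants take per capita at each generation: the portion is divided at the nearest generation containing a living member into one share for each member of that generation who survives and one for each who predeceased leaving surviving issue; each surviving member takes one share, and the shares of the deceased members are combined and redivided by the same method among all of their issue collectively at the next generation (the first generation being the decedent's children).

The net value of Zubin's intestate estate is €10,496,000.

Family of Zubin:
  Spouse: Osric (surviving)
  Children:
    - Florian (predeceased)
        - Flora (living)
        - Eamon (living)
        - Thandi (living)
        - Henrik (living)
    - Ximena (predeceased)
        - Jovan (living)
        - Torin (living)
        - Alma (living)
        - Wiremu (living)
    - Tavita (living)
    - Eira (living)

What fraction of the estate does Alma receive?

Osric takes three-eighths of €10,496,000 = €3,936,000. The remaining €6,560,000 passes to the descendants.
The descendants' portion (€6,560,000) is divided at the children's generation into 4 shares of €1,640,000. Tavita and Eira each take €1,640,000. The 2 shares of the deceased (Florian and Ximena) are combined into a pool of €3,280,000.
That pool (€3,280,000) is divided at the grandchildren's generation equally among Flora, Eamon, Thandi, Henrik, Jovan, Torin, Alma, and Wiremu: €410,000 each.

Alma receives 5/128 of the estate.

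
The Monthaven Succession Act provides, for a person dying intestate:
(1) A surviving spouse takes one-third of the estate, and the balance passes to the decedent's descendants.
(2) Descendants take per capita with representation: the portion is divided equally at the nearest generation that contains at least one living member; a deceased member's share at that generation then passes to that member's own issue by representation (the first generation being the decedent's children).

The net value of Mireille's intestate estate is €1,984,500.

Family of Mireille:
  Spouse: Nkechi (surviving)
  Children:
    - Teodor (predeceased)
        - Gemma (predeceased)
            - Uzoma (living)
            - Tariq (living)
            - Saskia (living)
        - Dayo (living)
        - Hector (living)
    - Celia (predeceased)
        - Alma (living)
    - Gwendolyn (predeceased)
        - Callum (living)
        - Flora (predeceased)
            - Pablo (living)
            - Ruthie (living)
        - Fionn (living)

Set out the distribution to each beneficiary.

Nkechi takes one-third of €1,984,500 = €661,500. The remaining €1,323,000 passes to the descendants.
No child survives, so the initial division is made at the grandchildren's generation.
The descendants' portion (€1,323,000) is divided into 7 shares of €189,000: Dayo, Hector, Alma, Callum, and Fionn each take €189,000; Gemma's €189,000 share passes to Gemma's issue; Flora's €189,000 share passes to Flora's issue.
Gemma's share (€189,000) is divided into 3 shares of €63,000: Uzoma, Tariq, and Saskia each take €63,000.
Flora's share (€189,000) is divided into 2 shares of €94,500: Pablo and Ruthie each take €94,500.

Nkechi: €661,500; Uzoma: €63,000; Tariq: €63,000; Saskia: €63,000; Dayo: €189,000; Hector: €189,000; Alma: €189,000; Callum: €189,000; Pablo: €94,500; Ruthie: €94,500; Fionn: €189,000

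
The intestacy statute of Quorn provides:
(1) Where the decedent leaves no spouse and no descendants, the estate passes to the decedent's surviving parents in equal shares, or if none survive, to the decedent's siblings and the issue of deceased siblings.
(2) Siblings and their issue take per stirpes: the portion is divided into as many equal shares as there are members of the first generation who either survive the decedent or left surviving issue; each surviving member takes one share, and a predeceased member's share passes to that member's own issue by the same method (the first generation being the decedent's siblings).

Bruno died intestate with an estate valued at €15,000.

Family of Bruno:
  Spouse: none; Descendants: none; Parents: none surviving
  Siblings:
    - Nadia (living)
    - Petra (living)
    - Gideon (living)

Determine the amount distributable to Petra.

Petra receives €5,000.

The entire €15,000 passes to the siblings and their issue.
That amount (€15,000) is divided into 3 shares of €5,000: Nadia, Petra, and Gideon each take €5,000.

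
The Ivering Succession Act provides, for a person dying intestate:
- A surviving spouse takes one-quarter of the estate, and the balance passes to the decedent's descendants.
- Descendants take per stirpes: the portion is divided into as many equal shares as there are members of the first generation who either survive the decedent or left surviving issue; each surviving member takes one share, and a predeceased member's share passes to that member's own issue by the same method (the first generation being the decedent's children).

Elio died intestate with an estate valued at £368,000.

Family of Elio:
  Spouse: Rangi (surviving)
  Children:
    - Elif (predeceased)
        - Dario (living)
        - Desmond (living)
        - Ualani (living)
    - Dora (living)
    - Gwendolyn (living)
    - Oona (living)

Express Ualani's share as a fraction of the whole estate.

Rangi takes one-quarter of £368,000 = £92,000. The remaining £276,000 passes to the descendants.
The descendants' portion (£276,000) is divided into 4 shares of £69,000: Dora, Gwendolyn, and Oona each take £69,000; Elif's £69,000 share passes to Elif's issue.
Elif's share (£69,000) is divided into 3 shares of £23,000: Dario, Desmond, and Ualani each take £23,000.

Ualani receives 1/16 of the estate.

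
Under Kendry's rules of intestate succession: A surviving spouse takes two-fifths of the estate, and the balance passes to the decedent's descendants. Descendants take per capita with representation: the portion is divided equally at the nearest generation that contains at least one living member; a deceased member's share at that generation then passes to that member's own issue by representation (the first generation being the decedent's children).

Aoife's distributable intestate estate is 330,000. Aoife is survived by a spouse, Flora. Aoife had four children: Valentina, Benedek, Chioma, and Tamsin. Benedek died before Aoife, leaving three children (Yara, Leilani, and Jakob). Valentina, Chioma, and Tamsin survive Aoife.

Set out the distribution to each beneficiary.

Flora: 132,000; Valentina: 49,500; Yara: 16,500; Leilani: 16,500; Jakob: 16,500; Chioma: 49,500; Tamsin: 49,500

Flora takes two-fifths of 330,000 = 132,000. The remaining 198,000 passes to the descendants.
The descendants' portion (198,000) is divided into 4 shares of 49,500: Valentina, Chioma, and Tamsin each take 49,500; Benedek's 49,500 share passes to Benedek's issue.
Benedek's share (49,500) is divided into 3 shares of 16,500: Yara, Leilani, and Jakob each take 16,500.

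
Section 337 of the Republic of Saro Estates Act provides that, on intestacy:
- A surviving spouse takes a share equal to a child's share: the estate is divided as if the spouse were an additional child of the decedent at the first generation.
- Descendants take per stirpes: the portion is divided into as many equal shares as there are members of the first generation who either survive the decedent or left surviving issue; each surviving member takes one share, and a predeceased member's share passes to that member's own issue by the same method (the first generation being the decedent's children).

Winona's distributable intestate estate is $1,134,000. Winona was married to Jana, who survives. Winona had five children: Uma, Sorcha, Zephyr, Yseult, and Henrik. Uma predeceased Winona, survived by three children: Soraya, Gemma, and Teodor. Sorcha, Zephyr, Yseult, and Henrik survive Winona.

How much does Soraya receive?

Soraya receives $63,000.

The spouse counts as an additional share at the children's level, so there are 6 primary shares of $189,000. Jana takes one such share ($189,000).
The children's combined portion ($945,000) is divided into 5 shares of $189,000: Sorcha, Zephyr, Yseult, and Henrik each take $189,000; Uma's $189,000 share passes to Uma's issue.
Uma's share ($189,000) is divided into 3 shares of $63,000: Soraya, Gemma, and Teodor each take $63,000.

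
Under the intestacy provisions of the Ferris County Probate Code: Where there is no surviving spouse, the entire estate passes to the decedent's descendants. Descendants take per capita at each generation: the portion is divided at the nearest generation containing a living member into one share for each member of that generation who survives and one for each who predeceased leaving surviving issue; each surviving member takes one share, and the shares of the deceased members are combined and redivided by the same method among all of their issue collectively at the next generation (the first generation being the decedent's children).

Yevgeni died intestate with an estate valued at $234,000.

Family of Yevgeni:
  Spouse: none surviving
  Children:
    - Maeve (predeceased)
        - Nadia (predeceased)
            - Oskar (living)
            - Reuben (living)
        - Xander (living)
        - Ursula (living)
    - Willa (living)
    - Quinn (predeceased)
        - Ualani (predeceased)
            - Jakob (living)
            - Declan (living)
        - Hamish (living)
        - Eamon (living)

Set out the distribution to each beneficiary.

The entire $234,000 passes to the descendants.
That amount ($234,000) is divided at the children's generation into 3 shares of $78,000. Willa takes $78,000. The 2 shares of the deceased (Maeve and Quinn) are combined into a pool of $156,000.
That pool ($156,000) is divided at the grandchildren's generation into 6 shares of $26,000. Xander, Ursula, Hamish, and Eamon each take $26,000. The 2 shares of the deceased (Nadia and Ualani) are combined into a pool of $52,000.
That pool ($52,000) is divided at the great-grandchildren's generation equally among Oskar, Reuben, Jakob, and Declan: $13,000 each.

Oskar: $13,000; Reuben: $13,000; Xander: $26,000; Ursula: $26,000; Willa: $78,000; Jakob: $13,000; Declan: $13,000; Hamish: $26,000; Eamon: $26,000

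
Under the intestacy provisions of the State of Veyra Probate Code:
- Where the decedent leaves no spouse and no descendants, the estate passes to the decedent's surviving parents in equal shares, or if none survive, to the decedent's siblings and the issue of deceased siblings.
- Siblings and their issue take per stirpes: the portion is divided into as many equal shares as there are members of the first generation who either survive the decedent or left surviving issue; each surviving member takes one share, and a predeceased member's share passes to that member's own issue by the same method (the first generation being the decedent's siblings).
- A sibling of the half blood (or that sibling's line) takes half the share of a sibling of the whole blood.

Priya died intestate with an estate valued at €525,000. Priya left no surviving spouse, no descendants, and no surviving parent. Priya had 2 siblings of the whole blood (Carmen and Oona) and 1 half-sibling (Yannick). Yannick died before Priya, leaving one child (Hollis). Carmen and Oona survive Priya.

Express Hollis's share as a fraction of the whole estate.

The entire €525,000 passes to the siblings and their issue.
Counting each half-blood sibling's line as half a unit, there are 5/2 units in €525,000, so one unit is €210,000. Whole-blood lines (Carmen and Oona) take €210,000 each; half-blood lines (Yannick) take €105,000 each.
Yannick's share (€105,000) passes entirely to Hollis.

Hollis receives 1/5 of the estate.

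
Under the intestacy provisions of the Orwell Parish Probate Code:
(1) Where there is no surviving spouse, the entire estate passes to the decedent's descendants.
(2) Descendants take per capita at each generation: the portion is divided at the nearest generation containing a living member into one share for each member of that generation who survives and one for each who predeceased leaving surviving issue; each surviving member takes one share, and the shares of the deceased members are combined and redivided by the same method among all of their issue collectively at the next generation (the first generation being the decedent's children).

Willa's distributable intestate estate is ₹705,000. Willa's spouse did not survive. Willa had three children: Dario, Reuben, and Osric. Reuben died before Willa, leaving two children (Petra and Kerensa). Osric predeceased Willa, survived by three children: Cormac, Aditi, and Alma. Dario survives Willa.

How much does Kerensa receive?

The entire ₹705,000 passes to the descendants.
That amount (₹705,000) is divided at the children's generation into 3 shares of ₹235,000. Dario takes ₹235,000. The 2 shares of the deceased (Reuben and Osric) are combined into a pool of ₹470,000.
That pool (₹470,000) is divided at the grandchildren's generation equally among Petra, Kerensa, Cormac, Aditi, and Alma: ₹94,000 each.

Kerensa receives ₹94,000.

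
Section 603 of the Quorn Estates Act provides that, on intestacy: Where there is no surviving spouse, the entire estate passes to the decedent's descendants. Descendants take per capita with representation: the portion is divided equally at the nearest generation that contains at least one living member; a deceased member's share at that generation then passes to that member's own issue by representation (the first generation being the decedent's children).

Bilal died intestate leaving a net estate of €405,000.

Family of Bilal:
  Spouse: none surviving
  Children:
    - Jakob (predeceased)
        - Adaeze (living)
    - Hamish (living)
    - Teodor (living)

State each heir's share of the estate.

The entire €405,000 passes to the descendants.
That amount (€405,000) is divided into 3 shares of €135,000: Hamish and Teodor each take €135,000; Jakob's €135,000 share passes to Jakob's issue.
Jakob's share (€135,000) passes entirely to Adaeze.

Adaeze: €135,000; Hamish: €135,000; Teodor: €135,000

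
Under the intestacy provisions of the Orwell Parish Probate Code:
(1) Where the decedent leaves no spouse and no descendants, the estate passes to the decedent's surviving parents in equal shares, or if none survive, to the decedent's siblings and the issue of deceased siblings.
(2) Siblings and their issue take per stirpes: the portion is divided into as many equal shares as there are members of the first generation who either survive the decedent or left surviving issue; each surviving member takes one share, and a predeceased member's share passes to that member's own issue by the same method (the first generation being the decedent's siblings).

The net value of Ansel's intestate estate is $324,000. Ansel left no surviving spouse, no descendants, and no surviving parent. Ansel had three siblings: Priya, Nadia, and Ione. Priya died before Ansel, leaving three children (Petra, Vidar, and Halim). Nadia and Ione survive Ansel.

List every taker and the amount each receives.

The entire $324,000 passes to the siblings and their issue.
That amount ($324,000) is divided into 3 shares of $108,000: Nadia and Ione each take $108,000; Priya's $108,000 share passes to Priya's issue.
Priya's share ($108,000) is divided into 3 shares of $36,000: Petra, Vidar, and Halim each take $36,000.

Petra: $36,000; Vidar: $36,000; Halim: $36,000; Nadia: $108,000; Ione: $108,000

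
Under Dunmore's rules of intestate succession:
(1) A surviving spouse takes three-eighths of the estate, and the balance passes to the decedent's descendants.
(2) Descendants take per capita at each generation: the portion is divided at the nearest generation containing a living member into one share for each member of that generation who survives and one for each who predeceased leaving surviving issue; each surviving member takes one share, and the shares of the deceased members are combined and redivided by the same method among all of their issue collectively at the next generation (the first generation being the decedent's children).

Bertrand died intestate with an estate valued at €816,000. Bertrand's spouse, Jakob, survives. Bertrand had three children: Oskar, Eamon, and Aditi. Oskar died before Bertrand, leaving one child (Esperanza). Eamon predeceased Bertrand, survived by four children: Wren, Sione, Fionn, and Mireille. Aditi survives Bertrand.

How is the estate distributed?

Jakob takes three-eighths of €816,000 = €306,000. The remaining €510,000 passes to the descendants.
The descendants' portion (€510,000) is divided at the children's generation into 3 shares of €170,000. Aditi takes €170,000. The 2 shares of the deceased (Oskar and Eamon) are combined into a pool of €340,000.
That pool (€340,000) is divided at the grandchildren's generation equally among Esperanza, Wren, Sione, Fionn, and Mireille: €68,000 each.

Jakob: €306,000; Esperanza: €68,000; Wren: €68,000; Sione: €68,000; Fionn: €68,000; Mireille: €68,000; Aditi: €170,000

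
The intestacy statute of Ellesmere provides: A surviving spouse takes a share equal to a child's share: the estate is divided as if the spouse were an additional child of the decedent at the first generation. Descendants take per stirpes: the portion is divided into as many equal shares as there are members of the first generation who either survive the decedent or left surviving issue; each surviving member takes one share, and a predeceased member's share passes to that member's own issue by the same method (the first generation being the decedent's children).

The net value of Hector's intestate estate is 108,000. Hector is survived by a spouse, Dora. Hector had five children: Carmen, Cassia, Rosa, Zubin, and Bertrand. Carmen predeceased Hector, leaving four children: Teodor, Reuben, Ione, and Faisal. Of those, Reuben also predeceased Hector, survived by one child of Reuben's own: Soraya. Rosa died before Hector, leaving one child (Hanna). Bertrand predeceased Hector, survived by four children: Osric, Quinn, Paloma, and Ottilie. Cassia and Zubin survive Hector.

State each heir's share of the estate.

Dora: 18,000; Teodor: 4,500; Soraya: 4,500; Ione: 4,500; Faisal: 4,500; Cassia: 18,000; Hanna: 18,000; Zubin: 18,000; Osric: 4,500; Quinn: 4,500; Paloma: 4,500; Ottilie: 4,500

The spouse counts as an additional share at the children's level, so there are 6 primary shares of 18,000. Dora takes one such share (18,000).
The children's combined portion (90,000) is divided into 5 shares of 18,000: Cassia and Zubin each take 18,000; Carmen's 18,000 share passes to Carmen's issue; Rosa's 18,000 share passes to Rosa's issue; Bertrand's 18,000 share passes to Bertrand's issue.
Carmen's share (18,000) is divided into 4 shares of 4,500: Teodor, Ione, and Faisal each take 4,500; Reuben's 4,500 share passes to Reuben's issue.
Reuben's share (4,500) passes entirely to Soraya.
Rosa's share (18,000) passes entirely to Hanna.
Bertrand's share (18,000) is divided into 4 shares of 4,500: Osric, Quinn, Paloma, and Ottilie each take 4,500.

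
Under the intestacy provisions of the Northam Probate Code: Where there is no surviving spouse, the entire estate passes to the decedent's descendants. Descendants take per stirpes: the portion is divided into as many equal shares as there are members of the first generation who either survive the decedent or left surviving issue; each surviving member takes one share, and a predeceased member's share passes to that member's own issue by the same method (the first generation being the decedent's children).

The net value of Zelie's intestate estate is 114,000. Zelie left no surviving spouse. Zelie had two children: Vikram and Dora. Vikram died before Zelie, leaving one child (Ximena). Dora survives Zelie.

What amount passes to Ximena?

The entire 114,000 passes to the descendants.
That amount (114,000) is divided into 2 shares of 57,000: Dora takes 57,000; Vikram's 57,000 share passes to Vikram's issue.
Vikram's share (57,000) passes entirely to Ximena.

Ximena receives 57,000.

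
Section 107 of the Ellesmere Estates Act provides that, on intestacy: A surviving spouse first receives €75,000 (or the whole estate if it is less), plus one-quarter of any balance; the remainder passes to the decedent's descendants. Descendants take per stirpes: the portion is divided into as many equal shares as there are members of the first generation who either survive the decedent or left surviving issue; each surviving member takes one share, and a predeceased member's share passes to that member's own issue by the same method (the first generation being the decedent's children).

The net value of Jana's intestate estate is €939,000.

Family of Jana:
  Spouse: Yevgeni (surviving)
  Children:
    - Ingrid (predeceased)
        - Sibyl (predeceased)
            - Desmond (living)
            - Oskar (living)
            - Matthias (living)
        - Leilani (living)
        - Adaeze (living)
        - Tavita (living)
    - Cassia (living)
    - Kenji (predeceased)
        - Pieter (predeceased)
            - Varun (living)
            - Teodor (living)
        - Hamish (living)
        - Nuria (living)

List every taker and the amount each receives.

Yevgeni first takes €75,000, leaving a balance of €864,000. Yevgeni then takes one-quarter of the balance (€216,000), for a total of €291,000. The remaining €648,000 passes to the descendants.
The descendants' portion (€648,000) is divided into 3 shares of €216,000: Cassia takes €216,000; Ingrid's €216,000 share passes to Ingrid's issue; Kenji's €216,000 share passes to Kenji's issue.
Ingrid's share (€216,000) is divided into 4 shares of €54,000: Leilani, Adaeze, and Tavita each take €54,000; Sibyl's €54,000 share passes to Sibyl's issue.
Sibyl's share (€54,000) is divided into 3 shares of €18,000: Desmond, Oskar, and Matthias each take €18,000.
Kenji's share (€216,000) is divided into 3 shares of €72,000: Hamish and Nuria each take €72,000; Pieter's €72,000 share passes to Pieter's issue.
Pieter's share (€72,000) is divided into 2 shares of €36,000: Varun and Teodor each take €36,000.

Yevgeni: €291,000; Desmond: €18,000; Oskar: €18,000; Matthias: €18,000; Leilani: €54,000; Adaeze: €54,000; Tavita: €54,000; Cassia: €216,000; Varun: €36,000; Teodor: €36,000; Hamish: €72,000; Nuria: €72,000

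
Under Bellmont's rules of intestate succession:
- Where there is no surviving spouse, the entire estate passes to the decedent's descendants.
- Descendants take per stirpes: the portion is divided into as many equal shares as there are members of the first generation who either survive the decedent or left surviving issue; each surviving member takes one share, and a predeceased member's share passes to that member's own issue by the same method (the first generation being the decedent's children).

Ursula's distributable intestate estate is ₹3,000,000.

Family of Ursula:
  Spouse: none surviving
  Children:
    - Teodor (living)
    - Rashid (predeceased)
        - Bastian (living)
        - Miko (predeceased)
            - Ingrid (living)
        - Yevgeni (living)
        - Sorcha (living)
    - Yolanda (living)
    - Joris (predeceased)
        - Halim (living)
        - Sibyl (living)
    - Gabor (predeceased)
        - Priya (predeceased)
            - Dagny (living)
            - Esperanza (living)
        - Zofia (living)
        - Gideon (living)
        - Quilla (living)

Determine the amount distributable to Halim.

The entire ₹3,000,000 passes to the descendants.
That amount (₹3,000,000) is divided into 5 shares of ₹600,000: Teodor and Yolanda each take ₹600,000; Rashid's ₹600,000 share passes to Rashid's issue; Joris's ₹600,000 share passes to Joris's issue; Gabor's ₹600,000 share passes to Gabor's issue.
Rashid's share (₹600,000) is divided into 4 shares of ₹150,000: Bastian, Yevgeni, and Sorcha each take ₹150,000; Miko's ₹150,000 share passes to Miko's issue.
Miko's share (₹150,000) passes entirely to Ingrid.
Joris's share (₹600,000) is divided into 2 shares of ₹300,000: Halim and Sibyl each take ₹300,000.
Gabor's share (₹600,000) is divided into 4 shares of ₹150,000: Zofia, Gideon, and Quilla each take ₹150,000; Priya's ₹150,000 share passes to Priya's issue.
Priya's share (₹150,000) is divided into 2 shares of ₹75,000: Dagny and Esperanza each take ₹75,000.

Halim receives ₹300,000.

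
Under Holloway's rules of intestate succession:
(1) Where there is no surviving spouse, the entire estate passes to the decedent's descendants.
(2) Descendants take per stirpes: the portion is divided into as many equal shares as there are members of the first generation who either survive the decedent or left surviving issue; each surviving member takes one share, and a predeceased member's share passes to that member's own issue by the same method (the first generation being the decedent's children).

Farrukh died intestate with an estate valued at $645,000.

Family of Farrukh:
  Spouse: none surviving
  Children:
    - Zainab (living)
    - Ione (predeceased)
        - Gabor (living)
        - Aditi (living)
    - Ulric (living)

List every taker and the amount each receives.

Zainab: $215,000; Gabor: $107,500; Aditi: $107,500; Ulric: $215,000

The entire $645,000 passes to the descendants.
That amount ($645,000) is divided into 3 shares of $215,000: Zainab and Ulric each take $215,000; Ione's $215,000 share passes to Ione's issue.
Ione's share ($215,000) is divided into 2 shares of $107,500: Gabor and Aditi each take $107,500.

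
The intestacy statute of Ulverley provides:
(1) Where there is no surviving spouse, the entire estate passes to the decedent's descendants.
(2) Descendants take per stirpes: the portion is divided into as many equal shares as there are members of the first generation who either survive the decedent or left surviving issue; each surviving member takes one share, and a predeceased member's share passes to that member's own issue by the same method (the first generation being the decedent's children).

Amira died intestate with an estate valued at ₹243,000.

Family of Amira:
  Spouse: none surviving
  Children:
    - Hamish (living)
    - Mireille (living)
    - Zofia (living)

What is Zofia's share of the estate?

Zofia receives ₹81,000.

The entire ₹243,000 passes to the descendants.
That amount (₹243,000) is divided into 3 shares of ₹81,000: Hamish, Mireille, and Zofia each take ₹81,000.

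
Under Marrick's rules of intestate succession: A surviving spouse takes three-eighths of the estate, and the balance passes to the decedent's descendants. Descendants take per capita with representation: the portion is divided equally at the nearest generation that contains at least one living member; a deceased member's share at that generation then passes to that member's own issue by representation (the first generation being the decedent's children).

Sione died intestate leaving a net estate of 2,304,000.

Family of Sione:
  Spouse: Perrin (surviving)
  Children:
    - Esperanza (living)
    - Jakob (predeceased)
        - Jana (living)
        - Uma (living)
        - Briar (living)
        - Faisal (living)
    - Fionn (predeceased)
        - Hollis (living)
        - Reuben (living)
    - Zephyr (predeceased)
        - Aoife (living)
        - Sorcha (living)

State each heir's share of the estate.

Perrin: 864,000; Esperanza: 360,000; Jana: 90,000; Uma: 90,000; Briar: 90,000; Faisal: 90,000; Hollis: 180,000; Reuben: 180,000; Aoife: 180,000; Sorcha: 180,000

Perrin takes three-eighths of 2,304,000 = 864,000. The remaining 1,440,000 passes to the descendants.
The descendants' portion (1,440,000) is divided into 4 shares of 360,000: Esperanza takes 360,000; Jakob's 360,000 share passes to Jakob's issue; Fionn's 360,000 share passes to Fionn's issue; Zephyr's 360,000 share passes to Zephyr's issue.
Jakob's share (360,000) is divided into 4 shares of 90,000: Jana, Uma, Briar, and Faisal each take 90,000.
Fionn's share (360,000) is divided into 2 shares of 180,000: Hollis and Reuben each take 180,000.
Zephyr's share (360,000) is divided into 2 shares of 180,000: Aoife and Sorcha each take 180,000.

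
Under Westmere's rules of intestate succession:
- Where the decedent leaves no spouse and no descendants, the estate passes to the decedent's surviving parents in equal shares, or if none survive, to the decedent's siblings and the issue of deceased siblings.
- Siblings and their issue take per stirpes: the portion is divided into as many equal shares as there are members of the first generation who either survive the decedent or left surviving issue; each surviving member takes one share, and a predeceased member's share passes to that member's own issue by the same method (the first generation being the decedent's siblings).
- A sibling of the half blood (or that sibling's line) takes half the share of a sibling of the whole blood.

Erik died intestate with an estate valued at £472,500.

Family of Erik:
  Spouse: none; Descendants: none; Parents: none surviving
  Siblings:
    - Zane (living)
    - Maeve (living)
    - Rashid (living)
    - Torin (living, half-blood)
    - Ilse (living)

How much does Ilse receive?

Ilse receives £105,000.

The entire £472,500 passes to the siblings and their issue.
Counting each half-blood sibling's line as half a unit, there are 9/2 units in £472,500, so one unit is £105,000. Whole-blood lines (Zane, Maeve, Rashid, and Ilse) take £105,000 each; half-blood lines (Torin) take £52,500 each.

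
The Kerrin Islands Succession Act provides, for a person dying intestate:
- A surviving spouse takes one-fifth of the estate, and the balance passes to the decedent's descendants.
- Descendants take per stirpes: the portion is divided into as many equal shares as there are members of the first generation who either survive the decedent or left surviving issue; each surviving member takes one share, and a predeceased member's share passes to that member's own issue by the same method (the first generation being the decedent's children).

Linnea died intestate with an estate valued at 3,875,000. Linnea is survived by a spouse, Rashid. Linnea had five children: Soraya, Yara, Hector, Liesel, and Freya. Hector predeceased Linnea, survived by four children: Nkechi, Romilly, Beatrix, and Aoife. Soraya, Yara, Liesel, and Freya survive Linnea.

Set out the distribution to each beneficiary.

Rashid: 775,000; Soraya: 620,000; Yara: 620,000; Nkechi: 155,000; Romilly: 155,000; Beatrix: 155,000; Aoife: 155,000; Liesel: 620,000; Freya: 620,000

Rashid takes one-fifth of 3,875,000 = 775,000. The remaining 3,100,000 passes to the descendants.
The descendants' portion (3,100,000) is divided into 5 shares of 620,000: Soraya, Yara, Liesel, and Freya each take 620,000; Hector's 620,000 share passes to Hector's issue.
Hector's share (620,000) is divided into 4 shares of 155,000: Nkechi, Romilly, Beatrix, and Aoife each take 155,000.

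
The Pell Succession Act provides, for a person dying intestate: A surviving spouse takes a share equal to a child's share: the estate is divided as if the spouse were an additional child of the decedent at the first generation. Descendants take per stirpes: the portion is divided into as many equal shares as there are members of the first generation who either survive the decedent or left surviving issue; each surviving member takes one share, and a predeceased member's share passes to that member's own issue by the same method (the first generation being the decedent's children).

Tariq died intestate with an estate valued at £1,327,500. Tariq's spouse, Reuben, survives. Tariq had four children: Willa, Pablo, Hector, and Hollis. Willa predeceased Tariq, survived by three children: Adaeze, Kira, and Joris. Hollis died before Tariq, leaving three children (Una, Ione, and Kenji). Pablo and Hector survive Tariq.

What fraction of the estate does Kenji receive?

Kenji receives 1/15 of the estate.

The spouse counts as an additional share at the children's level, so there are 5 primary shares of £265,500. Reuben takes one such share (£265,500).
The children's combined portion (£1,062,000) is divided into 4 shares of £265,500: Pablo and Hector each take £265,500; Willa's £265,500 share passes to Willa's issue; Hollis's £265,500 share passes to Hollis's issue.
Willa's share (£265,500) is divided into 3 shares of £88,500: Adaeze, Kira, and Joris each take £88,500.
Hollis's share (£265,500) is divided into 3 shares of £88,500: Una, Ione, and Kenji each take £88,500.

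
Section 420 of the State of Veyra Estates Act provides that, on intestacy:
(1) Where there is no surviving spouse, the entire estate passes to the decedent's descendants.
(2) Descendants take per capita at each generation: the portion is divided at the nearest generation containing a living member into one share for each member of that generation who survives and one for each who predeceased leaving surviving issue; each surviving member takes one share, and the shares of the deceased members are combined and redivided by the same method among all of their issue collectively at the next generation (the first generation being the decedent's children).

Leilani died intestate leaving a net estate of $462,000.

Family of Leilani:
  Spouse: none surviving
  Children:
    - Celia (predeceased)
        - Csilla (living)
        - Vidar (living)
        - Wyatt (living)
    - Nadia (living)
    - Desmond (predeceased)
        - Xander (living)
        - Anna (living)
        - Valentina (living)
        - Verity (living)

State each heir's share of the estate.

Csilla: $44,000; Vidar: $44,000; Wyatt: $44,000; Nadia: $154,000; Xander: $44,000; Anna: $44,000; Valentina: $44,000; Verity: $44,000

The entire $462,000 passes to the descendants.
That amount ($462,000) is divided at the children's generation into 3 shares of $154,000. Nadia takes $154,000. The 2 shares of the deceased (Celia and Desmond) are combined into a pool of $308,000.
That pool ($308,000) is divided at the grandchildren's generation equally among Csilla, Vidar, Wyatt, Xander, Anna, Valentina, and Verity: $44,000 each.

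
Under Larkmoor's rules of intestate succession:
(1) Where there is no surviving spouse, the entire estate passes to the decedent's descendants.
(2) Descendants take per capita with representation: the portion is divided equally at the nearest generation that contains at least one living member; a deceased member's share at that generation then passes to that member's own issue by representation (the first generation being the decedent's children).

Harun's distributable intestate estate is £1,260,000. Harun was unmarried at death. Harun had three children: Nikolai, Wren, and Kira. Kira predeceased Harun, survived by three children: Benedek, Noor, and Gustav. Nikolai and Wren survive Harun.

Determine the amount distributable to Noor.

Noor receives £140,000.

The entire £1,260,000 passes to the descendants.
That amount (£1,260,000) is divided into 3 shares of £420,000: Nikolai and Wren each take £420,000; Kira's £420,000 share passes to Kira's issue.
Kira's share (£420,000) is divided into 3 shares of £140,000: Benedek, Noor, and Gustav each take £140,000.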